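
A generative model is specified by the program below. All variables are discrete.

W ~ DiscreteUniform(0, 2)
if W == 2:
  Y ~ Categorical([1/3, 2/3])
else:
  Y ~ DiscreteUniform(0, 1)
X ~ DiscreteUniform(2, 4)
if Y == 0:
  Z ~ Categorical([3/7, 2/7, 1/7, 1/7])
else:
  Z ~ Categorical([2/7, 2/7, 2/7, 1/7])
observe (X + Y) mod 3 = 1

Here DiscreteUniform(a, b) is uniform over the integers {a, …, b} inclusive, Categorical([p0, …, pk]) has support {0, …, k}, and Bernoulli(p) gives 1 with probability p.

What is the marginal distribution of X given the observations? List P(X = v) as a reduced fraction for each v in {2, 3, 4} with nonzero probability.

P(X=3) = 5/9, P(X=4) = 4/9

Enumerate traces; 24 have nonzero weight after conditioning:
  (W=0, Y=0, X=4, Z=0) weight 1/42
  (W=0, Y=0, X=4, Z=1) weight 1/63
  (W=0, Y=0, X=4, Z=2) weight 1/126
  (W=0, Y=0, X=4, Z=3) weight 1/126
  (W=0, Y=1, X=3, Z=0) weight 1/63
  (W=0, Y=1, X=3, Z=1) weight 1/63
  (W=0, Y=1, X=3, Z=2) weight 1/63
  (W=0, Y=1, X=3, Z=3) weight 1/126
  … 16 more
Group by X:
  weight(X=3) = 5/27
  weight(X=4) = 4/27
Total weight = 5/27 + 4/27 = 1/3
P(X=3 | obs) = 5/27 / 1/3 = 5/9
P(X=4 | obs) = 4/27 / 1/3 = 4/9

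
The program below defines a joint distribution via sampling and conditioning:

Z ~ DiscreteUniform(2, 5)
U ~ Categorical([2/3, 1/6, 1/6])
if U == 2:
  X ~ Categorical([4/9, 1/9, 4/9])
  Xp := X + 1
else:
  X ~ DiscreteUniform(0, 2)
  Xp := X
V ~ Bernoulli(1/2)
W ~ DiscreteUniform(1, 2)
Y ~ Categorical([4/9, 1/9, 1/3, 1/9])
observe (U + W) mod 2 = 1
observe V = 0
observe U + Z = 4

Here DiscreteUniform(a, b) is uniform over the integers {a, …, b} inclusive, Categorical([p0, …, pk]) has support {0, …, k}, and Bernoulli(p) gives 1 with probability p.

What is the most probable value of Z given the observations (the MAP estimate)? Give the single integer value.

Enumerate traces; 36 have nonzero weight after conditioning:
  (Z=2, U=2, X=0, V=0, W=1, Y=0) weight 1/486
  (Z=2, U=2, X=0, V=0, W=1, Y=1) weight 1/1944
  (Z=2, U=2, X=0, V=0, W=1, Y=2) weight 1/648
  (Z=2, U=2, X=0, V=0, W=1, Y=3) weight 1/1944
  (Z=2, U=2, X=1, V=0, W=1, Y=0) weight 1/1944
  (Z=2, U=2, X=1, V=0, W=1, Y=1) weight 1/7776
  (Z=2, U=2, X=1, V=0, W=1, Y=2) weight 1/2592
  (Z=2, U=2, X=1, V=0, W=1, Y=3) weight 1/7776
  (Z=3, U=1, X=0, V=0, W=2, Y=0) weight 1/648
  (Z=4, U=0, X=0, V=0, W=1, Y=0) weight 1/162
  … 26 more
Group by Z:
  weight(Z=2) = 1/96
  weight(Z=3) = 1/96
  weight(Z=4) = 1/24
Total weight = 1/96 + 1/96 + 1/24 = 1/16
P(Z=2 | obs) = 1/96 / 1/16 = 1/6
P(Z=3 | obs) = 1/96 / 1/16 = 1/6
P(Z=4 | obs) = 1/24 / 1/16 = 2/3
argmax = 4

argmax_v P(Z = v | obs) = 4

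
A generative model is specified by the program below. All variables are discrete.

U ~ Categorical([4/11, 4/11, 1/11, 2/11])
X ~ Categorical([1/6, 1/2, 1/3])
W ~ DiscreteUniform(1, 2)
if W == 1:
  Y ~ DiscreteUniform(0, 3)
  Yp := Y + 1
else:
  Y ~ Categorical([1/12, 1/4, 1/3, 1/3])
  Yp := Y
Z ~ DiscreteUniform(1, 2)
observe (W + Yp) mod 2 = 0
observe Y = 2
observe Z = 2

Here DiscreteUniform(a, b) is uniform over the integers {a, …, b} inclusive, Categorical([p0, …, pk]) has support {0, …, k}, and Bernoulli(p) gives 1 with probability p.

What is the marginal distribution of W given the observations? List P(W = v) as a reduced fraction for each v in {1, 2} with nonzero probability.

P(W=1) = 3/7, P(W=2) = 4/7

Enumerate traces; 24 have nonzero weight after conditioning:
  (U=0, X=0, W=1, Y=2, Z=2) weight 1/264
  (U=0, X=0, W=2, Y=2, Z=2) weight 1/198
  (U=0, X=1, W=1, Y=2, Z=2) weight 1/88
  (U=0, X=1, W=2, Y=2, Z=2) weight 1/66
  (U=0, X=2, W=1, Y=2, Z=2) weight 1/132
  (U=0, X=2, W=2, Y=2, Z=2) weight 1/99
  (U=1, X=0, W=1, Y=2, Z=2) weight 1/264
  (U=1, X=0, W=2, Y=2, Z=2) weight 1/198
  … 16 more
Group by W:
  weight(W=1) = 1/16
  weight(W=2) = 1/12
Total weight = 1/16 + 1/12 = 7/48
P(W=1 | obs) = 1/16 / 7/48 = 3/7
P(W=2 | obs) = 1/12 / 7/48 = 4/7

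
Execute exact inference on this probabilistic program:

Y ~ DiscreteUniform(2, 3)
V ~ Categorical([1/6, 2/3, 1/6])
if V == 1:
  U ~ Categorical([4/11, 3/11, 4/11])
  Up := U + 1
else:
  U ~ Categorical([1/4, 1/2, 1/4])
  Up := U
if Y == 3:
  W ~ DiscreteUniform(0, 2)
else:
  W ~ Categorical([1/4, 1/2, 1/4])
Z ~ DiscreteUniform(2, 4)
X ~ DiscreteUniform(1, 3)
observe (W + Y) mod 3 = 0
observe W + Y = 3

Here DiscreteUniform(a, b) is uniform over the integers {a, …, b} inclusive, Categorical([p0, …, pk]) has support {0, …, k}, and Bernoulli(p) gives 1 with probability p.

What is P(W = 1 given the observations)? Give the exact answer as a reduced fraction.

Enumerate traces; 162 have nonzero weight after conditioning:
  (Y=2, V=0, U=0, W=1, Z=2, X=1) weight 1/864
  (Y=2, V=0, U=0, W=1, Z=2, X=2) weight 1/864
  (Y=2, V=0, U=0, W=1, Z=2, X=3) weight 1/864
  (Y=2, V=0, U=0, W=1, Z=3, X=1) weight 1/864
  (Y=2, V=0, U=0, W=1, Z=3, X=2) weight 1/864
  (Y=2, V=0, U=0, W=1, Z=3, X=3) weight 1/864
  (Y=2, V=0, U=0, W=1, Z=4, X=1) weight 1/864
  (Y=2, V=0, U=0, W=1, Z=4, X=2) weight 1/864
  (Y=3, V=0, U=0, W=0, Z=2, X=1) weight 1/1296
  … 153 more
Group by W:
  weight(W=0) = 1/6
  weight(W=1) = 1/4
Total weight = 1/6 + 1/4 = 5/12
P(W=0 | obs) = 1/6 / 5/12 = 2/5
P(W=1 | obs) = 1/4 / 5/12 = 3/5

P(W = 1 | obs) = 3/5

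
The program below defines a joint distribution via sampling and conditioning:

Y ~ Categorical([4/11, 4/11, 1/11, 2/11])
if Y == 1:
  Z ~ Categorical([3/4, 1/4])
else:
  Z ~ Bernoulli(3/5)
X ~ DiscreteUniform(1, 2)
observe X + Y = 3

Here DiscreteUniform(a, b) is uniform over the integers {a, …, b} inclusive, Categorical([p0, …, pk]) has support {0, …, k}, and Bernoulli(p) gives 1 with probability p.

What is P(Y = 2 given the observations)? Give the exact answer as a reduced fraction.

P(Y = 2 | obs) = 1/5

Enumerate traces; 4 have nonzero weight after conditioning:
  (Y=1, Z=0, X=2) weight 3/22
  (Y=1, Z=1, X=2) weight 1/22
  (Y=2, Z=0, X=1) weight 1/55
  (Y=2, Z=1, X=1) weight 3/110
Group by Y:
  weight(Y=1) = 2/11
  weight(Y=2) = 1/22
Total weight = 2/11 + 1/22 = 5/22
P(Y=1 | obs) = 2/11 / 5/22 = 4/5
P(Y=2 | obs) = 1/22 / 5/22 = 1/5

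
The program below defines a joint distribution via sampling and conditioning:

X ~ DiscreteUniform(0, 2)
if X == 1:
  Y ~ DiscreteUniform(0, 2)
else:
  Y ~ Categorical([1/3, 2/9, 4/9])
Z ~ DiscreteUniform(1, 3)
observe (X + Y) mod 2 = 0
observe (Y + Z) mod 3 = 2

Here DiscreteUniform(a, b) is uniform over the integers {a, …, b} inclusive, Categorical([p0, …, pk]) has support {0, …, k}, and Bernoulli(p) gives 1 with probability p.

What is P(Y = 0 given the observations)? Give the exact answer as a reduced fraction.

P(Y = 0 | obs) = 6/17

Enumerate traces; 5 have nonzero weight after conditioning:
  (X=0, Y=0, Z=2) weight 1/27
  (X=0, Y=2, Z=3) weight 4/81
  (X=1, Y=1, Z=1) weight 1/27
  (X=2, Y=0, Z=2) weight 1/27
  (X=2, Y=2, Z=3) weight 4/81
Group by Y:
  weight(Y=0) = 2/27
  weight(Y=1) = 1/27
  weight(Y=2) = 8/81
Total weight = 2/27 + 1/27 + 8/81 = 17/81
P(Y=0 | obs) = 2/27 / 17/81 = 6/17
P(Y=1 | obs) = 1/27 / 17/81 = 3/17
P(Y=2 | obs) = 8/81 / 17/81 = 8/17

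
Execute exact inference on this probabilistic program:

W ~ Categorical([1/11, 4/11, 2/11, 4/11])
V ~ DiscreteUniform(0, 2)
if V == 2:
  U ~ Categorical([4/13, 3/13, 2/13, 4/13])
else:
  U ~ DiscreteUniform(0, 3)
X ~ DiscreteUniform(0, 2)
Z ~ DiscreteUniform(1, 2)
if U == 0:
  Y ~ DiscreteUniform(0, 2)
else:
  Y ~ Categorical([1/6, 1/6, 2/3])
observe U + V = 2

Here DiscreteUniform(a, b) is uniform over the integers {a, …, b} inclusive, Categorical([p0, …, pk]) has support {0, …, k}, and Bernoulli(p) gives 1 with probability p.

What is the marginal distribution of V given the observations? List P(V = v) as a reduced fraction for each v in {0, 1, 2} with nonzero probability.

P(V=0) = 13/42, P(V=1) = 13/42, P(V=2) = 8/21

Enumerate traces; 216 have nonzero weight after conditioning:
  (W=0, V=0, U=2, X=0, Z=1, Y=0) weight 1/4752
  (W=0, V=0, U=2, X=0, Z=1, Y=1) weight 1/4752
  (W=0, V=0, U=2, X=0, Z=1, Y=2) weight 1/1188
  (W=0, V=0, U=2, X=0, Z=2, Y=0) weight 1/4752
  (W=0, V=0, U=2, X=0, Z=2, Y=1) weight 1/4752
  (W=0, V=0, U=2, X=0, Z=2, Y=2) weight 1/1188
  (W=0, V=0, U=2, X=1, Z=1, Y=0) weight 1/4752
  (W=0, V=0, U=2, X=1, Z=1, Y=1) weight 1/4752
  (W=0, V=1, U=1, X=0, Z=1, Y=0) weight 1/4752
  (W=0, V=2, U=0, X=0, Z=1, Y=0) weight 2/3861
  … 206 more
Group by V:
  weight(V=0) = 1/12
  weight(V=1) = 1/12
  weight(V=2) = 4/39
Total weight = 1/12 + 1/12 + 4/39 = 7/26
P(V=0 | obs) = 1/12 / 7/26 = 13/42
P(V=1 | obs) = 1/12 / 7/26 = 13/42
P(V=2 | obs) = 4/39 / 7/26 = 8/21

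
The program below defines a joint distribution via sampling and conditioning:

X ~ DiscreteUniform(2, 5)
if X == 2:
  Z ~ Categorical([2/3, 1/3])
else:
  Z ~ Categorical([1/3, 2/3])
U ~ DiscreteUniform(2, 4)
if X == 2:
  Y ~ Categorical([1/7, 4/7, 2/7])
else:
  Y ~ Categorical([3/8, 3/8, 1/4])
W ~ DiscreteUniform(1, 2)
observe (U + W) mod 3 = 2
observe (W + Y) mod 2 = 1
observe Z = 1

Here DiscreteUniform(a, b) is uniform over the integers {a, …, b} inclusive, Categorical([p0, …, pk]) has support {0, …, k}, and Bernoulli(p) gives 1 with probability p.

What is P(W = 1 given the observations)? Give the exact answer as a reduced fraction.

P(W = 1 | obs) = 117/196

Enumerate traces; 12 have nonzero weight after conditioning:
  (X=2, Z=1, U=3, Y=1, W=2) weight 1/126
  (X=2, Z=1, U=4, Y=0, W=1) weight 1/504
  (X=2, Z=1, U=4, Y=2, W=1) weight 1/252
  (X=3, Z=1, U=3, Y=1, W=2) weight 1/96
  (X=3, Z=1, U=4, Y=0, W=1) weight 1/96
  (X=3, Z=1, U=4, Y=2, W=1) weight 1/144
  (X=4, Z=1, U=3, Y=1, W=2) weight 1/96
  (X=4, Z=1, U=4, Y=0, W=1) weight 1/96
  … 4 more
Group by W:
  weight(W=1) = 13/224
  weight(W=2) = 79/2016
Total weight = 13/224 + 79/2016 = 7/72
P(W=1 | obs) = 13/224 / 7/72 = 117/196
P(W=2 | obs) = 79/2016 / 7/72 = 79/196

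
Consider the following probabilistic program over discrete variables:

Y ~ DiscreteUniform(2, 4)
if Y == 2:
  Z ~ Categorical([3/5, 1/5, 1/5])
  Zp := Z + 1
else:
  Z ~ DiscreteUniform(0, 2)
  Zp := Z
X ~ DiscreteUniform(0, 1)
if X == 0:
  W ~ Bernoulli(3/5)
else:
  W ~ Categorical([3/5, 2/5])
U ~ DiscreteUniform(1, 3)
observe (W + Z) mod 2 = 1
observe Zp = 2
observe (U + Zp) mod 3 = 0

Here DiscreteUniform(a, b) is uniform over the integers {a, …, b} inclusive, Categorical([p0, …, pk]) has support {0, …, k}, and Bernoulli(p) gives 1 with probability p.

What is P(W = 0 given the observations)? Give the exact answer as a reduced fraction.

P(W = 0 | obs) = 3/13

Enumerate traces; 6 have nonzero weight after conditioning:
  (Y=2, Z=1, X=0, W=0, U=1) weight 1/225
  (Y=2, Z=1, X=1, W=0, U=1) weight 1/150
  (Y=3, Z=2, X=0, W=1, U=1) weight 1/90
  (Y=3, Z=2, X=1, W=1, U=1) weight 1/135
  (Y=4, Z=2, X=0, W=1, U=1) weight 1/90
  (Y=4, Z=2, X=1, W=1, U=1) weight 1/135
Group by W:
  weight(W=0) = 1/90
  weight(W=1) = 1/27
Total weight = 1/90 + 1/27 = 13/270
P(W=0 | obs) = 1/90 / 13/270 = 3/13
P(W=1 | obs) = 1/27 / 13/270 = 10/13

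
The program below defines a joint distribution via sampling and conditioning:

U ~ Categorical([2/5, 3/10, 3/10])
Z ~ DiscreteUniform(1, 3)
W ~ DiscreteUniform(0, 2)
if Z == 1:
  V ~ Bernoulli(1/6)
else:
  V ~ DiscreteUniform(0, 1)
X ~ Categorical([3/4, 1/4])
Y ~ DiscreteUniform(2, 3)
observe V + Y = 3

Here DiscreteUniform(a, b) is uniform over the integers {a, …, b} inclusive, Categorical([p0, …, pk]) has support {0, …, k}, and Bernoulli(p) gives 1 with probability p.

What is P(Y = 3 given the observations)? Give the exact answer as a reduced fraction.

P(Y = 3 | obs) = 11/18

Enumerate traces; 108 have nonzero weight after conditioning:
  (U=0, Z=1, W=0, V=0, X=0, Y=3) weight 1/72
  (U=0, Z=1, W=0, V=0, X=1, Y=3) weight 1/216
  (U=0, Z=1, W=0, V=1, X=0, Y=2) weight 1/360
  (U=0, Z=1, W=0, V=1, X=1, Y=2) weight 1/1080
  (U=0, Z=1, W=1, V=0, X=0, Y=3) weight 1/72
  (U=0, Z=1, W=1, V=0, X=1, Y=3) weight 1/216
  (U=0, Z=1, W=1, V=1, X=0, Y=2) weight 1/360
  (U=0, Z=1, W=1, V=1, X=1, Y=2) weight 1/1080
  … 100 more
Group by Y:
  weight(Y=2) = 7/36
  weight(Y=3) = 11/36
Total weight = 7/36 + 11/36 = 1/2
P(Y=2 | obs) = 7/36 / 1/2 = 7/18
P(Y=3 | obs) = 11/36 / 1/2 = 11/18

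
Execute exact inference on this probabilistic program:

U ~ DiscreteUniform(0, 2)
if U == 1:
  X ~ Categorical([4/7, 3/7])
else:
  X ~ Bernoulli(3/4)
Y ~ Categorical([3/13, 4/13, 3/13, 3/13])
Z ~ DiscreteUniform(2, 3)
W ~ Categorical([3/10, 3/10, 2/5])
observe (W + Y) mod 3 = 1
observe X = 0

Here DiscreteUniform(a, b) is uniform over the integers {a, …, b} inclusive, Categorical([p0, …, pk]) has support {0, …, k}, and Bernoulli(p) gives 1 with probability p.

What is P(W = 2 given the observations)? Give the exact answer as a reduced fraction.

P(W = 2 | obs) = 2/7

Enumerate traces; 24 have nonzero weight after conditioning:
  (U=0, X=0, Y=0, Z=2, W=1) weight 3/1040
  (U=0, X=0, Y=0, Z=3, W=1) weight 3/1040
  (U=0, X=0, Y=1, Z=2, W=0) weight 1/260
  (U=0, X=0, Y=1, Z=3, W=0) weight 1/260
  (U=0, X=0, Y=2, Z=2, W=2) weight 1/260
  (U=0, X=0, Y=2, Z=3, W=2) weight 1/260
  (U=0, X=0, Y=3, Z=2, W=1) weight 3/1040
  (U=0, X=0, Y=3, Z=3, W=1) weight 3/1040
  … 16 more
Group by W:
  weight(W=0) = 3/91
  weight(W=1) = 9/182
  weight(W=2) = 3/91
Total weight = 3/91 + 9/182 + 3/91 = 3/26
P(W=0 | obs) = 3/91 / 3/26 = 2/7
P(W=1 | obs) = 9/182 / 3/26 = 3/7
P(W=2 | obs) = 3/91 / 3/26 = 2/7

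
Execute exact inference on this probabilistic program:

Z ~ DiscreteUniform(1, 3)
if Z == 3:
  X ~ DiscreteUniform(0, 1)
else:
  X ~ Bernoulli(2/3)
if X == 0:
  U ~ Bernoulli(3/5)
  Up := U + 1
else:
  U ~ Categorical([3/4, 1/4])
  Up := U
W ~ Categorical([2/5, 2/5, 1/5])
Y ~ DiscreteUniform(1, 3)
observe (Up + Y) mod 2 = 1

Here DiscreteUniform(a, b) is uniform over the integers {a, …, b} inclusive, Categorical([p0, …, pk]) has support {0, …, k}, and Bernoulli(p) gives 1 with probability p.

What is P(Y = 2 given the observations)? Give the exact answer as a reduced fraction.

P(Y = 2 | obs) = 37/203

Enumerate traces; 54 have nonzero weight after conditioning:
  (Z=1, X=0, U=0, W=0, Y=2) weight 4/675
  (Z=1, X=0, U=0, W=1, Y=2) weight 4/675
  (Z=1, X=0, U=0, W=2, Y=2) weight 2/675
  (Z=1, X=0, U=1, W=0, Y=1) weight 2/225
  (Z=1, X=0, U=1, W=0, Y=3) weight 2/225
  (Z=1, X=0, U=1, W=1, Y=1) weight 2/225
  (Z=1, X=0, U=1, W=1, Y=3) weight 2/225
  (Z=1, X=0, U=1, W=2, Y=1) weight 1/225
  … 46 more
Group by Y:
  weight(Y=1) = 83/360
  weight(Y=2) = 37/360
  weight(Y=3) = 83/360
Total weight = 83/360 + 37/360 + 83/360 = 203/360
P(Y=1 | obs) = 83/360 / 203/360 = 83/203
P(Y=2 | obs) = 37/360 / 203/360 = 37/203
P(Y=3 | obs) = 83/360 / 203/360 = 83/203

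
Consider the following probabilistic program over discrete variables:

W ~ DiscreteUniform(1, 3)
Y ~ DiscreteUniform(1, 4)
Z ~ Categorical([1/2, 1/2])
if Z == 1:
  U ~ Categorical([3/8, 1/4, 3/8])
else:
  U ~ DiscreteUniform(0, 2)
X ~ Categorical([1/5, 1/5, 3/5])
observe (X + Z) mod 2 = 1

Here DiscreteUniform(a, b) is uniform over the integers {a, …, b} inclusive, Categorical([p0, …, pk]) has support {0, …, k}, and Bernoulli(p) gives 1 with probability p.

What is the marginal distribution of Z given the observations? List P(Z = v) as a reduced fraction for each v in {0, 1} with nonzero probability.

Enumerate traces; 108 have nonzero weight after conditioning:
  (W=1, Y=1, Z=0, U=0, X=1) weight 1/360
  (W=1, Y=1, Z=0, U=1, X=1) weight 1/360
  (W=1, Y=1, Z=0, U=2, X=1) weight 1/360
  (W=1, Y=1, Z=1, U=0, X=0) weight 1/320
  (W=1, Y=1, Z=1, U=0, X=2) weight 3/320
  (W=1, Y=1, Z=1, U=1, X=0) weight 1/480
  (W=1, Y=1, Z=1, U=1, X=2) weight 1/160
  (W=1, Y=1, Z=1, U=2, X=0) weight 1/320
  … 100 more
Group by Z:
  weight(Z=0) = 1/10
  weight(Z=1) = 2/5
Total weight = 1/10 + 2/5 = 1/2
P(Z=0 | obs) = 1/10 / 1/2 = 1/5
P(Z=1 | obs) = 2/5 / 1/2 = 4/5

P(Z=0) = 1/5, P(Z=1) = 4/5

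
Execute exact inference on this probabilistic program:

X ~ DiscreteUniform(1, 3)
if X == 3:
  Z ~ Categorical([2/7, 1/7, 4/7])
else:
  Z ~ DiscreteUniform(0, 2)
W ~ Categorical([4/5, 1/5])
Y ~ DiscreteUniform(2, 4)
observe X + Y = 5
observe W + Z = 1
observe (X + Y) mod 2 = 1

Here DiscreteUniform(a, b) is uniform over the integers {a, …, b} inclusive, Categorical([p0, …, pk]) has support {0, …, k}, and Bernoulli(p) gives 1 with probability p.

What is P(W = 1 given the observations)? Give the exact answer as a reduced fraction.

P(W = 1 | obs) = 5/22

Enumerate traces; 6 have nonzero weight after conditioning:
  (X=1, Z=0, W=1, Y=4) weight 1/135
  (X=1, Z=1, W=0, Y=4) weight 4/135
  (X=2, Z=0, W=1, Y=3) weight 1/135
  (X=2, Z=1, W=0, Y=3) weight 4/135
  (X=3, Z=0, W=1, Y=2) weight 2/315
  (X=3, Z=1, W=0, Y=2) weight 4/315
Group by W:
  weight(W=0) = 68/945
  weight(W=1) = 4/189
Total weight = 68/945 + 4/189 = 88/945
P(W=0 | obs) = 68/945 / 88/945 = 17/22
P(W=1 | obs) = 4/189 / 88/945 = 5/22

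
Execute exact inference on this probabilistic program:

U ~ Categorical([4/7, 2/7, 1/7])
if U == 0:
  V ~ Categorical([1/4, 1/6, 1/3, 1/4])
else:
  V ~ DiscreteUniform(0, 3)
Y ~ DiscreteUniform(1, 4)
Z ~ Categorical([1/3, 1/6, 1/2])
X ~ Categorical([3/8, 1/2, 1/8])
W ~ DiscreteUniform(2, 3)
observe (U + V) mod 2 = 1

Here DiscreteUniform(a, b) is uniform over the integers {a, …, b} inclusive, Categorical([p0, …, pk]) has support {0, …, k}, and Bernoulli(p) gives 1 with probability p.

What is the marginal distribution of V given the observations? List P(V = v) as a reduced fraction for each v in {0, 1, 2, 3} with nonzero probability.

P(V=0) = 3/19, P(V=1) = 11/38, P(V=2) = 3/19, P(V=3) = 15/38

Enumerate traces; 432 have nonzero weight after conditioning:
  (U=0, V=1, Y=1, Z=0, X=0, W=2) weight 1/672
  (U=0, V=1, Y=1, Z=0, X=0, W=3) weight 1/672
  (U=0, V=1, Y=1, Z=0, X=1, W=2) weight 1/504
  (U=0, V=1, Y=1, Z=0, X=1, W=3) weight 1/504
  (U=0, V=1, Y=1, Z=0, X=2, W=2) weight 1/2016
  (U=0, V=1, Y=1, Z=0, X=2, W=3) weight 1/2016
  (U=0, V=1, Y=1, Z=1, X=0, W=2) weight 1/1344
  (U=0, V=1, Y=1, Z=1, X=0, W=3) weight 1/1344
  (U=0, V=3, Y=1, Z=0, X=0, W=2) weight 1/448
  (U=1, V=0, Y=1, Z=0, X=0, W=2) weight 1/896
  … 422 more
Group by V:
  weight(V=0) = 1/14
  weight(V=1) = 11/84
  weight(V=2) = 1/14
  weight(V=3) = 5/28
Total weight = 1/14 + 11/84 + 1/14 + 5/28 = 19/42
P(V=0 | obs) = 1/14 / 19/42 = 3/19
P(V=1 | obs) = 11/84 / 19/42 = 11/38
P(V=2 | obs) = 1/14 / 19/42 = 3/19
P(V=3 | obs) = 5/28 / 19/42 = 15/38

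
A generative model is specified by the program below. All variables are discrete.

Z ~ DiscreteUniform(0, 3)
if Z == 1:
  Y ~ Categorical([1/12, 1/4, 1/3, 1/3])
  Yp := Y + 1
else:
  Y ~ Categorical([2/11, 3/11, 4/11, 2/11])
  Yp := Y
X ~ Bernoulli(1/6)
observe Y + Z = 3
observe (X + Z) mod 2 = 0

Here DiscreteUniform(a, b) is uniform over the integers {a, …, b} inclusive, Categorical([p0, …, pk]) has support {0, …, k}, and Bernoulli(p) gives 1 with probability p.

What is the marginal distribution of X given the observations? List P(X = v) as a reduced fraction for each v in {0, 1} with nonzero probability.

Enumerate traces; 4 have nonzero weight after conditioning:
  (Z=0, Y=3, X=0) weight 5/132
  (Z=1, Y=2, X=1) weight 1/72
  (Z=2, Y=1, X=0) weight 5/88
  (Z=3, Y=0, X=1) weight 1/132
Group by X:
  weight(X=0) = 25/264
  weight(X=1) = 17/792
Total weight = 25/264 + 17/792 = 23/198
P(X=0 | obs) = 25/264 / 23/198 = 75/92
P(X=1 | obs) = 17/792 / 23/198 = 17/92

P(X=0) = 75/92, P(X=1) = 17/92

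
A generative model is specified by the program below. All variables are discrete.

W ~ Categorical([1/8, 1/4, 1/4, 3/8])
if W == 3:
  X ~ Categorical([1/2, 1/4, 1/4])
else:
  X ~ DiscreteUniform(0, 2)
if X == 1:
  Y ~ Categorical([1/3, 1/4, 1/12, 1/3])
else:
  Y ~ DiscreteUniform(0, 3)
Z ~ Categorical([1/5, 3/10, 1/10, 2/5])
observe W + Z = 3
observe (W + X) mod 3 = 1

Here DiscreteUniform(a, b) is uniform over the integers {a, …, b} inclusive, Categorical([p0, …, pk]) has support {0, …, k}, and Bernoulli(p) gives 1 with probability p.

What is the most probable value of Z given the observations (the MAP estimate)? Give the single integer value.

Enumerate traces; 16 have nonzero weight after conditioning:
  (W=0, X=1, Y=0, Z=3) weight 1/180
  (W=0, X=1, Y=1, Z=3) weight 1/240
  (W=0, X=1, Y=2, Z=3) weight 1/720
  (W=0, X=1, Y=3, Z=3) weight 1/180
  (W=1, X=0, Y=0, Z=2) weight 1/480
  (W=1, X=0, Y=1, Z=2) weight 1/480
  (W=1, X=0, Y=2, Z=2) weight 1/480
  (W=1, X=0, Y=3, Z=2) weight 1/480
  (W=2, X=2, Y=0, Z=1) weight 1/160
  (W=3, X=1, Y=0, Z=0) weight 1/160
  … 6 more
Group by Z:
  weight(Z=0) = 3/160
  weight(Z=1) = 1/40
  weight(Z=2) = 1/120
  weight(Z=3) = 1/60
Total weight = 3/160 + 1/40 + 1/120 + 1/60 = 11/160
P(Z=0 | obs) = 3/160 / 11/160 = 3/11
P(Z=1 | obs) = 1/40 / 11/160 = 4/11
P(Z=2 | obs) = 1/120 / 11/160 = 4/33
P(Z=3 | obs) = 1/60 / 11/160 = 8/33
argmax = 1

argmax_v P(Z = v | obs) = 1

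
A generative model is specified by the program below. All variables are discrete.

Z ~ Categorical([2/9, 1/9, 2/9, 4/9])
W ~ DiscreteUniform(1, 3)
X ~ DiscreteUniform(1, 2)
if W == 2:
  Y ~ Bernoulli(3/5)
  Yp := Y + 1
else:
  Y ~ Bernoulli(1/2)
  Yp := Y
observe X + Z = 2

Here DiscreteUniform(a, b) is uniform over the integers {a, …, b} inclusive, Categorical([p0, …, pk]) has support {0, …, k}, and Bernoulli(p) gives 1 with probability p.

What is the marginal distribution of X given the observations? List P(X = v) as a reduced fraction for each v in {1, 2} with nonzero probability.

P(X=1) = 1/3, P(X=2) = 2/3

Enumerate traces; 12 have nonzero weight after conditioning:
  (Z=0, W=1, X=2, Y=0) weight 1/54
  (Z=0, W=1, X=2, Y=1) weight 1/54
  (Z=0, W=2, X=2, Y=0) weight 2/135
  (Z=0, W=2, X=2, Y=1) weight 1/45
  (Z=0, W=3, X=2, Y=0) weight 1/54
  (Z=0, W=3, X=2, Y=1) weight 1/54
  (Z=1, W=1, X=1, Y=0) weight 1/108
  (Z=1, W=1, X=1, Y=1) weight 1/108
  … 4 more
Group by X:
  weight(X=1) = 1/18
  weight(X=2) = 1/9
Total weight = 1/18 + 1/9 = 1/6
P(X=1 | obs) = 1/18 / 1/6 = 1/3
P(X=2 | obs) = 1/9 / 1/6 = 2/3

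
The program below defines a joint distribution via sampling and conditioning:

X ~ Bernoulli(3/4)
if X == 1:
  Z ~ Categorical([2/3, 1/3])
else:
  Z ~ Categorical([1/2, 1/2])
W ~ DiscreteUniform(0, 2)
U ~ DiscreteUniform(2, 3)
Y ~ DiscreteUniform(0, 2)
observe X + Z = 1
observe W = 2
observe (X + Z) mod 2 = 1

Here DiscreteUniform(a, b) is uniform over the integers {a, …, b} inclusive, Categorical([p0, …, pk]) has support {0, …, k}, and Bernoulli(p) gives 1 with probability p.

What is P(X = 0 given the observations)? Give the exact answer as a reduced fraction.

Enumerate traces; 12 have nonzero weight after conditioning:
  (X=0, Z=1, W=2, U=2, Y=0) weight 1/144
  (X=0, Z=1, W=2, U=2, Y=1) weight 1/144
  (X=0, Z=1, W=2, U=2, Y=2) weight 1/144
  (X=0, Z=1, W=2, U=3, Y=0) weight 1/144
  (X=0, Z=1, W=2, U=3, Y=1) weight 1/144
  (X=0, Z=1, W=2, U=3, Y=2) weight 1/144
  (X=1, Z=0, W=2, U=2, Y=0) weight 1/36
  (X=1, Z=0, W=2, U=2, Y=1) weight 1/36
  … 4 more
Group by X:
  weight(X=0) = 1/24
  weight(X=1) = 1/6
Total weight = 1/24 + 1/6 = 5/24
P(X=0 | obs) = 1/24 / 5/24 = 1/5
P(X=1 | obs) = 1/6 / 5/24 = 4/5

P(X = 0 | obs) = 1/5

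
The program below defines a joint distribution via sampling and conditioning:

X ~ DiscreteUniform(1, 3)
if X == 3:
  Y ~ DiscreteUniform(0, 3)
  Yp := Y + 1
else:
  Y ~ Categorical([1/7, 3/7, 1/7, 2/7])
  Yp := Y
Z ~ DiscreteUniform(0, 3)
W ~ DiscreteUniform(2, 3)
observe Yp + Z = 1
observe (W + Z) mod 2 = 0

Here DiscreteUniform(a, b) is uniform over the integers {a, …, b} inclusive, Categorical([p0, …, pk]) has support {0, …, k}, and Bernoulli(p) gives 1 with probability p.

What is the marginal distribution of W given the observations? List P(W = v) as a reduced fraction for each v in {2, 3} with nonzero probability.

Enumerate traces; 5 have nonzero weight after conditioning:
  (X=1, Y=0, Z=1, W=3) weight 1/168
  (X=1, Y=1, Z=0, W=2) weight 1/56
  (X=2, Y=0, Z=1, W=3) weight 1/168
  (X=2, Y=1, Z=0, W=2) weight 1/56
  (X=3, Y=0, Z=0, W=2) weight 1/96
Group by W:
  weight(W=2) = 31/672
  weight(W=3) = 1/84
Total weight = 31/672 + 1/84 = 13/224
P(W=2 | obs) = 31/672 / 13/224 = 31/39
P(W=3 | obs) = 1/84 / 13/224 = 8/39

P(W=2) = 31/39, P(W=3) = 8/39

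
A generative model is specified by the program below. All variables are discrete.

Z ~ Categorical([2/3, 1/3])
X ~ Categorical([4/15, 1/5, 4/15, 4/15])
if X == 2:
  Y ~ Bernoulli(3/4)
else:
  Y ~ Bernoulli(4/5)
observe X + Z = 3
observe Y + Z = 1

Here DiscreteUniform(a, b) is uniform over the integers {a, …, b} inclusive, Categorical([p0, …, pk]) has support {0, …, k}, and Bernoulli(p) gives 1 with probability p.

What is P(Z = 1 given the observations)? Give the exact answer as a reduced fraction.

P(Z = 1 | obs) = 5/37

Enumerate traces; 2 have nonzero weight after conditioning:
  (Z=0, X=3, Y=1) weight 32/225
  (Z=1, X=2, Y=0) weight 1/45
Group by Z:
  weight(Z=0) = 32/225
  weight(Z=1) = 1/45
Total weight = 32/225 + 1/45 = 37/225
P(Z=0 | obs) = 32/225 / 37/225 = 32/37
P(Z=1 | obs) = 1/45 / 37/225 = 5/37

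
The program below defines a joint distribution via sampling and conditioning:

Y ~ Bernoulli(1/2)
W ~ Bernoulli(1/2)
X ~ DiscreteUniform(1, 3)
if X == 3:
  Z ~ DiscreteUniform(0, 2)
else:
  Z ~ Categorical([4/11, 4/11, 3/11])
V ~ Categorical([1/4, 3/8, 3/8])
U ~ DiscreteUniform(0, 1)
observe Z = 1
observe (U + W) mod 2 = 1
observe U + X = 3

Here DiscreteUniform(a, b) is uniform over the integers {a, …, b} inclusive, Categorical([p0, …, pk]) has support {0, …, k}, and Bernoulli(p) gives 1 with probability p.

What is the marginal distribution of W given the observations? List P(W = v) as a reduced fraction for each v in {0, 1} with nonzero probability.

P(W=0) = 12/23, P(W=1) = 11/23

Enumerate traces; 12 have nonzero weight after conditioning:
  (Y=0, W=0, X=2, Z=1, V=0, U=1) weight 1/264
  (Y=0, W=0, X=2, Z=1, V=1, U=1) weight 1/176
  (Y=0, W=0, X=2, Z=1, V=2, U=1) weight 1/176
  (Y=0, W=1, X=3, Z=1, V=0, U=0) weight 1/288
  (Y=0, W=1, X=3, Z=1, V=1, U=0) weight 1/192
  (Y=0, W=1, X=3, Z=1, V=2, U=0) weight 1/192
  (Y=1, W=0, X=2, Z=1, V=0, U=1) weight 1/264
  (Y=1, W=0, X=2, Z=1, V=1, U=1) weight 1/176
  … 4 more
Group by W:
  weight(W=0) = 1/33
  weight(W=1) = 1/36
Total weight = 1/33 + 1/36 = 23/396
P(W=0 | obs) = 1/33 / 23/396 = 12/23
P(W=1 | obs) = 1/36 / 23/396 = 11/23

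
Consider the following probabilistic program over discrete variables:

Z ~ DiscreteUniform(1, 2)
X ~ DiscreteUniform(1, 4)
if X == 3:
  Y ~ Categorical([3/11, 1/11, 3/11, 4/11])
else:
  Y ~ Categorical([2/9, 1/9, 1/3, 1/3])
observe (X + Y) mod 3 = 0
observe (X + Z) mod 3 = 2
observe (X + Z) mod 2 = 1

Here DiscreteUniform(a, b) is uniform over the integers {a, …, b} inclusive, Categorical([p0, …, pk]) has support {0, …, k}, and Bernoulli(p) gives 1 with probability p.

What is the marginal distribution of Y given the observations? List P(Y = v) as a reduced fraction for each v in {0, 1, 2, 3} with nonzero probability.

Enumerate traces; 3 have nonzero weight after conditioning:
  (Z=1, X=4, Y=2) weight 1/24
  (Z=2, X=3, Y=0) weight 3/88
  (Z=2, X=3, Y=3) weight 1/22
Group by Y:
  weight(Y=0) = 3/88
  weight(Y=2) = 1/24
  weight(Y=3) = 1/22
Total weight = 3/88 + 1/24 + 1/22 = 4/33
P(Y=0 | obs) = 3/88 / 4/33 = 9/32
P(Y=2 | obs) = 1/24 / 4/33 = 11/32
P(Y=3 | obs) = 1/22 / 4/33 = 3/8

P(Y=0) = 9/32, P(Y=2) = 11/32, P(Y=3) = 3/8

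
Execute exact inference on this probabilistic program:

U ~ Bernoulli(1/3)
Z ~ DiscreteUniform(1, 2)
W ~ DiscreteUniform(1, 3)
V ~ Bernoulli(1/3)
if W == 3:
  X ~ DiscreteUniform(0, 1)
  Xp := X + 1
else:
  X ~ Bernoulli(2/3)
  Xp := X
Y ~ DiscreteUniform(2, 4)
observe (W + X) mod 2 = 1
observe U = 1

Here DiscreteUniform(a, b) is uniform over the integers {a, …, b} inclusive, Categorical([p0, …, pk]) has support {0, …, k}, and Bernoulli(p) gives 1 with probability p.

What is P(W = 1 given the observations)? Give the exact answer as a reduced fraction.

Enumerate traces; 36 have nonzero weight after conditioning:
  (U=1, Z=1, W=1, V=0, X=0, Y=2) weight 1/243
  (U=1, Z=1, W=1, V=0, X=0, Y=3) weight 1/243
  (U=1, Z=1, W=1, V=0, X=0, Y=4) weight 1/243
  (U=1, Z=1, W=1, V=1, X=0, Y=2) weight 1/486
  (U=1, Z=1, W=1, V=1, X=0, Y=3) weight 1/486
  (U=1, Z=1, W=1, V=1, X=0, Y=4) weight 1/486
  (U=1, Z=1, W=2, V=0, X=1, Y=2) weight 2/243
  (U=1, Z=1, W=2, V=0, X=1, Y=3) weight 2/243
  (U=1, Z=1, W=3, V=0, X=0, Y=2) weight 1/162
  … 27 more
Group by W:
  weight(W=1) = 1/27
  weight(W=2) = 2/27
  weight(W=3) = 1/18
Total weight = 1/27 + 2/27 + 1/18 = 1/6
P(W=1 | obs) = 1/27 / 1/6 = 2/9
P(W=2 | obs) = 2/27 / 1/6 = 4/9
P(W=3 | obs) = 1/18 / 1/6 = 1/3

P(W = 1 | obs) = 2/9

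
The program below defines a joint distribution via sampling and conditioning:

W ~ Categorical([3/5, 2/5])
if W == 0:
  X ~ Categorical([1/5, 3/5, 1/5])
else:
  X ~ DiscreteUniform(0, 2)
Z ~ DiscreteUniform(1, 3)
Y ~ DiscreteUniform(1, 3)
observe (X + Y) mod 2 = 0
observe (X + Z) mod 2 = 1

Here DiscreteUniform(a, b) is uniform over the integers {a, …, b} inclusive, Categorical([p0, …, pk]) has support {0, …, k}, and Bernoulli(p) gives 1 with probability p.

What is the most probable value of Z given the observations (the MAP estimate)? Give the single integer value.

argmax_v P(Z = v | obs) = 2

Enumerate traces; 12 have nonzero weight after conditioning:
  (W=0, X=0, Z=1, Y=2) weight 1/75
  (W=0, X=0, Z=3, Y=2) weight 1/75
  (W=0, X=1, Z=2, Y=1) weight 1/25
  (W=0, X=1, Z=2, Y=3) weight 1/25
  (W=0, X=2, Z=1, Y=2) weight 1/75
  (W=0, X=2, Z=3, Y=2) weight 1/75
  (W=1, X=0, Z=1, Y=2) weight 2/135
  (W=1, X=0, Z=3, Y=2) weight 2/135
  … 4 more
Group by Z:
  weight(Z=1) = 38/675
  weight(Z=2) = 74/675
  weight(Z=3) = 38/675
Total weight = 38/675 + 74/675 + 38/675 = 2/9
P(Z=1 | obs) = 38/675 / 2/9 = 19/75
P(Z=2 | obs) = 74/675 / 2/9 = 37/75
P(Z=3 | obs) = 38/675 / 2/9 = 19/75
argmax = 2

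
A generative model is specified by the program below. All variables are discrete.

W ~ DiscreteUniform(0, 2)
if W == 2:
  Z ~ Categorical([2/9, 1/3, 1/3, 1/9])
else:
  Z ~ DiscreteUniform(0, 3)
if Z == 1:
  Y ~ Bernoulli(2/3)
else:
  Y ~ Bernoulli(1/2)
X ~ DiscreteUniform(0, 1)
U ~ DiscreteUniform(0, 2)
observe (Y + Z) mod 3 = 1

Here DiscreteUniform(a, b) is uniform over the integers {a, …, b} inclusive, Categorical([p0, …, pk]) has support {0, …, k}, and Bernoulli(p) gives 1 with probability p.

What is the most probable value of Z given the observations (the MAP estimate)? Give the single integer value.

argmax_v P(Z = v | obs) = 0

Enumerate traces; 54 have nonzero weight after conditioning:
  (W=0, Z=0, Y=1, X=0, U=0) weight 1/144
  (W=0, Z=0, Y=1, X=0, U=1) weight 1/144
  (W=0, Z=0, Y=1, X=0, U=2) weight 1/144
  (W=0, Z=0, Y=1, X=1, U=0) weight 1/144
  (W=0, Z=0, Y=1, X=1, U=1) weight 1/144
  (W=0, Z=0, Y=1, X=1, U=2) weight 1/144
  (W=0, Z=1, Y=0, X=0, U=0) weight 1/216
  (W=0, Z=1, Y=0, X=0, U=1) weight 1/216
  (W=0, Z=3, Y=1, X=0, U=0) weight 1/144
  … 45 more
Group by Z:
  weight(Z=0) = 13/108
  weight(Z=1) = 5/54
  weight(Z=3) = 11/108
Total weight = 13/108 + 5/54 + 11/108 = 17/54
P(Z=0 | obs) = 13/108 / 17/54 = 13/34
P(Z=1 | obs) = 5/54 / 17/54 = 5/17
P(Z=3 | obs) = 11/108 / 17/54 = 11/34
argmax = 0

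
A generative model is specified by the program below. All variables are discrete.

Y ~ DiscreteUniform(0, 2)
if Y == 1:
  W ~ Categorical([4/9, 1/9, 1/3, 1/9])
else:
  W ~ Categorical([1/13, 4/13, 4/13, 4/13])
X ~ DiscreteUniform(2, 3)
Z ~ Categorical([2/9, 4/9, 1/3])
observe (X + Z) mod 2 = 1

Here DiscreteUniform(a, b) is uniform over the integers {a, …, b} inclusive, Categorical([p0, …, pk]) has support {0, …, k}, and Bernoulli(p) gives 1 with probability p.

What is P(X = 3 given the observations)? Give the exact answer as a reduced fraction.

Enumerate traces; 36 have nonzero weight after conditioning:
  (Y=0, W=0, X=2, Z=1) weight 2/351
  (Y=0, W=0, X=3, Z=0) weight 1/351
  (Y=0, W=0, X=3, Z=2) weight 1/234
  (Y=0, W=1, X=2, Z=1) weight 8/351
  (Y=0, W=1, X=3, Z=0) weight 4/351
  (Y=0, W=1, X=3, Z=2) weight 2/117
  (Y=0, W=2, X=2, Z=1) weight 8/351
  (Y=0, W=2, X=3, Z=0) weight 4/351
  … 28 more
Group by X:
  weight(X=2) = 2/9
  weight(X=3) = 5/18
Total weight = 2/9 + 5/18 = 1/2
P(X=2 | obs) = 2/9 / 1/2 = 4/9
P(X=3 | obs) = 5/18 / 1/2 = 5/9

P(X = 3 | obs) = 5/9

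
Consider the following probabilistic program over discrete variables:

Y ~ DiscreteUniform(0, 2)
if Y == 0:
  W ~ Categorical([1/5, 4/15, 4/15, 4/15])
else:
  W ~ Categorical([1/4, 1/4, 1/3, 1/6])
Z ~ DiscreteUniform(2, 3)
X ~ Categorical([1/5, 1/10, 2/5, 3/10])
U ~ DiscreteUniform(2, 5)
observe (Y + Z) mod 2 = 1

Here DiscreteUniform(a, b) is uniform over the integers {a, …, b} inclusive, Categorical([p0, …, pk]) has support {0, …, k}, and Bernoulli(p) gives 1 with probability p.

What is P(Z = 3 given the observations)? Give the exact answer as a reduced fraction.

Enumerate traces; 192 have nonzero weight after conditioning:
  (Y=0, W=0, Z=3, X=0, U=2) weight 1/600
  (Y=0, W=0, Z=3, X=0, U=3) weight 1/600
  (Y=0, W=0, Z=3, X=0, U=4) weight 1/600
  (Y=0, W=0, Z=3, X=0, U=5) weight 1/600
  (Y=0, W=0, Z=3, X=1, U=2) weight 1/1200
  (Y=0, W=0, Z=3, X=1, U=3) weight 1/1200
  (Y=0, W=0, Z=3, X=1, U=4) weight 1/1200
  (Y=0, W=0, Z=3, X=1, U=5) weight 1/1200
  (Y=1, W=0, Z=2, X=0, U=2) weight 1/480
  … 183 more
Group by Z:
  weight(Z=2) = 1/6
  weight(Z=3) = 1/3
Total weight = 1/6 + 1/3 = 1/2
P(Z=2 | obs) = 1/6 / 1/2 = 1/3
P(Z=3 | obs) = 1/3 / 1/2 = 2/3

P(Z = 3 | obs) = 2/3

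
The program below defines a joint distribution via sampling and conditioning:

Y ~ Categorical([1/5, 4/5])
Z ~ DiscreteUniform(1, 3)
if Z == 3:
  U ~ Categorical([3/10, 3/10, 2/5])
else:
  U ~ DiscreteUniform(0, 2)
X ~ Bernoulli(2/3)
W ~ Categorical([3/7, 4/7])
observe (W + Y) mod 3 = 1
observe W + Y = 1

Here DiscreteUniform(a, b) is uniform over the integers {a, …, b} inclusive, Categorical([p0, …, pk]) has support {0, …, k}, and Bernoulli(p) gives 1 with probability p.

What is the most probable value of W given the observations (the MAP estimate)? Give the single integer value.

argmax_v P(W = v | obs) = 0

Enumerate traces; 36 have nonzero weight after conditioning:
  (Y=0, Z=1, U=0, X=0, W=1) weight 4/945
  (Y=0, Z=1, U=0, X=1, W=1) weight 8/945
  (Y=0, Z=1, U=1, X=0, W=1) weight 4/945
  (Y=0, Z=1, U=1, X=1, W=1) weight 8/945
  (Y=0, Z=1, U=2, X=0, W=1) weight 4/945
  (Y=0, Z=1, U=2, X=1, W=1) weight 8/945
  (Y=0, Z=2, U=0, X=0, W=1) weight 4/945
  (Y=0, Z=2, U=0, X=1, W=1) weight 8/945
  (Y=1, Z=1, U=0, X=0, W=0) weight 4/315
  … 27 more
Group by W:
  weight(W=0) = 12/35
  weight(W=1) = 4/35
Total weight = 12/35 + 4/35 = 16/35
P(W=0 | obs) = 12/35 / 16/35 = 3/4
P(W=1 | obs) = 4/35 / 16/35 = 1/4
argmax = 0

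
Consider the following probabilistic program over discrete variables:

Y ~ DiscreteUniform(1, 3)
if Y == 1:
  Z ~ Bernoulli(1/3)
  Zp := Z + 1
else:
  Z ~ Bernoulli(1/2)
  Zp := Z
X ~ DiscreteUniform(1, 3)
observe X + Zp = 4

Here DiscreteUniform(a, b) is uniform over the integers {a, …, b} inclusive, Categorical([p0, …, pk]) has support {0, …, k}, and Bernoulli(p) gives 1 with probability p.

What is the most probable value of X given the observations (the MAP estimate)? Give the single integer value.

argmax_v P(X = v | obs) = 3

Enumerate traces; 4 have nonzero weight after conditioning:
  (Y=1, Z=0, X=3) weight 2/27
  (Y=1, Z=1, X=2) weight 1/27
  (Y=2, Z=1, X=3) weight 1/18
  (Y=3, Z=1, X=3) weight 1/18
Group by X:
  weight(X=2) = 1/27
  weight(X=3) = 5/27
Total weight = 1/27 + 5/27 = 2/9
P(X=2 | obs) = 1/27 / 2/9 = 1/6
P(X=3 | obs) = 5/27 / 2/9 = 5/6
argmax = 3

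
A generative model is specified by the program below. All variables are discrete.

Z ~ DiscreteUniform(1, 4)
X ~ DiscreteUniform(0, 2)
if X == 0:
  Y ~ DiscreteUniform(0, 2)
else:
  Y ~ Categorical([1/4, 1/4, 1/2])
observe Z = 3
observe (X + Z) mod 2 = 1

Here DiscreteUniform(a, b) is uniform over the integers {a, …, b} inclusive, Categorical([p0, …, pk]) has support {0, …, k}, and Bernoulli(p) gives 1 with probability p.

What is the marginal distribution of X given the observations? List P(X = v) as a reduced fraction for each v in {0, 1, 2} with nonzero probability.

P(X=0) = 1/2, P(X=2) = 1/2

Enumerate traces; 6 have nonzero weight after conditioning:
  (Z=3, X=0, Y=0) weight 1/36
  (Z=3, X=0, Y=1) weight 1/36
  (Z=3, X=0, Y=2) weight 1/36
  (Z=3, X=2, Y=0) weight 1/48
  (Z=3, X=2, Y=1) weight 1/48
  (Z=3, X=2, Y=2) weight 1/24
Group by X:
  weight(X=0) = 1/12
  weight(X=2) = 1/12
Total weight = 1/12 + 1/12 = 1/6
P(X=0 | obs) = 1/12 / 1/6 = 1/2
P(X=2 | obs) = 1/12 / 1/6 = 1/2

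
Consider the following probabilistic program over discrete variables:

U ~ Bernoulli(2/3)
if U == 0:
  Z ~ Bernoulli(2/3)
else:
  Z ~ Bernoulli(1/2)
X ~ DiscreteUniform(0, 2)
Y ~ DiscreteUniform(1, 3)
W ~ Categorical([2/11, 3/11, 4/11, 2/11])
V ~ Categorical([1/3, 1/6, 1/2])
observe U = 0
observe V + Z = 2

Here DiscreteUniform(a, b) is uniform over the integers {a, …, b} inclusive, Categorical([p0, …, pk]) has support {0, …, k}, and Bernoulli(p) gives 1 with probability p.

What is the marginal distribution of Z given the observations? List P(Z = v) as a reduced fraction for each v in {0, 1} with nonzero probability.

Enumerate traces; 72 have nonzero weight after conditioning:
  (U=0, Z=0, X=0, Y=1, W=0, V=2) weight 1/891
  (U=0, Z=0, X=0, Y=1, W=1, V=2) weight 1/594
  (U=0, Z=0, X=0, Y=1, W=2, V=2) weight 2/891
  (U=0, Z=0, X=0, Y=1, W=3, V=2) weight 1/891
  (U=0, Z=0, X=0, Y=2, W=0, V=2) weight 1/891
  (U=0, Z=0, X=0, Y=2, W=1, V=2) weight 1/594
  (U=0, Z=0, X=0, Y=2, W=2, V=2) weight 2/891
  (U=0, Z=0, X=0, Y=2, W=3, V=2) weight 1/891
  (U=0, Z=1, X=0, Y=1, W=0, V=1) weight 2/2673
  … 63 more
Group by Z:
  weight(Z=0) = 1/18
  weight(Z=1) = 1/27
Total weight = 1/18 + 1/27 = 5/54
P(Z=0 | obs) = 1/18 / 5/54 = 3/5
P(Z=1 | obs) = 1/27 / 5/54 = 2/5

P(Z=0) = 3/5, P(Z=1) = 2/5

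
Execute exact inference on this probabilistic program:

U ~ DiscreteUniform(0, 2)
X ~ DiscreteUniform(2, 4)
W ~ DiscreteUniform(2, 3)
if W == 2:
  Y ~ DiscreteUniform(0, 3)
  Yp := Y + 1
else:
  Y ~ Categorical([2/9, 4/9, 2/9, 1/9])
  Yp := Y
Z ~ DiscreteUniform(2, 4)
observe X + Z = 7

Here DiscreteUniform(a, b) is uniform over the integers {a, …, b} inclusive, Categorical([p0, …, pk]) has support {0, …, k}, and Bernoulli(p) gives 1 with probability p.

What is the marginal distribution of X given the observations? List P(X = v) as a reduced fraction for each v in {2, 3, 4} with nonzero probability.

P(X=3) = 1/2, P(X=4) = 1/2

Enumerate traces; 48 have nonzero weight after conditioning:
  (U=0, X=3, W=2, Y=0, Z=4) weight 1/216
  (U=0, X=3, W=2, Y=1, Z=4) weight 1/216
  (U=0, X=3, W=2, Y=2, Z=4) weight 1/216
  (U=0, X=3, W=2, Y=3, Z=4) weight 1/216
  (U=0, X=3, W=3, Y=0, Z=4) weight 1/243
  (U=0, X=3, W=3, Y=1, Z=4) weight 2/243
  (U=0, X=3, W=3, Y=2, Z=4) weight 1/243
  (U=0, X=3, W=3, Y=3, Z=4) weight 1/486
  (U=0, X=4, W=2, Y=0, Z=3) weight 1/216
  … 39 more
Group by X:
  weight(X=3) = 1/9
  weight(X=4) = 1/9
Total weight = 1/9 + 1/9 = 2/9
P(X=3 | obs) = 1/9 / 2/9 = 1/2
P(X=4 | obs) = 1/9 / 2/9 = 1/2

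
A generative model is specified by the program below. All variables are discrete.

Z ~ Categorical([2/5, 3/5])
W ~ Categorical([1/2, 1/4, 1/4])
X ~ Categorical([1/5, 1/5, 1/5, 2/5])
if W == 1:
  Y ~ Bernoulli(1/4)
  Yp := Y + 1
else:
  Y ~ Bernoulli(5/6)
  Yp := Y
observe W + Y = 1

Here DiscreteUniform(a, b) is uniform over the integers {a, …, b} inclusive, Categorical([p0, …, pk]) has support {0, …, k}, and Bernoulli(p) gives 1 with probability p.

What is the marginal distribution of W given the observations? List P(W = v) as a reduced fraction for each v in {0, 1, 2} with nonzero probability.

P(W=0) = 20/29, P(W=1) = 9/29

Enumerate traces; 16 have nonzero weight after conditioning:
  (Z=0, W=0, X=0, Y=1) weight 1/30
  (Z=0, W=0, X=1, Y=1) weight 1/30
  (Z=0, W=0, X=2, Y=1) weight 1/30
  (Z=0, W=0, X=3, Y=1) weight 1/15
  (Z=0, W=1, X=0, Y=0) weight 3/200
  (Z=0, W=1, X=1, Y=0) weight 3/200
  (Z=0, W=1, X=2, Y=0) weight 3/200
  (Z=0, W=1, X=3, Y=0) weight 3/100
  … 8 more
Group by W:
  weight(W=0) = 5/12
  weight(W=1) = 3/16
Total weight = 5/12 + 3/16 = 29/48
P(W=0 | obs) = 5/12 / 29/48 = 20/29
P(W=1 | obs) = 3/16 / 29/48 = 9/29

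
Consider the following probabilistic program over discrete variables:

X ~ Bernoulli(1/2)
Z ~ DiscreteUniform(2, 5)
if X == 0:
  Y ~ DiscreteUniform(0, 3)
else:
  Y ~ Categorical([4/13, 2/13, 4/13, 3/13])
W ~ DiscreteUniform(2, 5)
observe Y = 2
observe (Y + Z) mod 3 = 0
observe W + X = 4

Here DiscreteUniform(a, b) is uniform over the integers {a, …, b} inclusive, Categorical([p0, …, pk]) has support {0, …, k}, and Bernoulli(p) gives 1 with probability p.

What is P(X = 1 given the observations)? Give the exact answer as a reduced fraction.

Enumerate traces; 2 have nonzero weight after conditioning:
  (X=0, Z=4, Y=2, W=4) weight 1/128
  (X=1, Z=4, Y=2, W=3) weight 1/104
Group by X:
  weight(X=0) = 1/128
  weight(X=1) = 1/104
Total weight = 1/128 + 1/104 = 29/1664
P(X=0 | obs) = 1/128 / 29/1664 = 13/29
P(X=1 | obs) = 1/104 / 29/1664 = 16/29

P(X = 1 | obs) = 16/29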